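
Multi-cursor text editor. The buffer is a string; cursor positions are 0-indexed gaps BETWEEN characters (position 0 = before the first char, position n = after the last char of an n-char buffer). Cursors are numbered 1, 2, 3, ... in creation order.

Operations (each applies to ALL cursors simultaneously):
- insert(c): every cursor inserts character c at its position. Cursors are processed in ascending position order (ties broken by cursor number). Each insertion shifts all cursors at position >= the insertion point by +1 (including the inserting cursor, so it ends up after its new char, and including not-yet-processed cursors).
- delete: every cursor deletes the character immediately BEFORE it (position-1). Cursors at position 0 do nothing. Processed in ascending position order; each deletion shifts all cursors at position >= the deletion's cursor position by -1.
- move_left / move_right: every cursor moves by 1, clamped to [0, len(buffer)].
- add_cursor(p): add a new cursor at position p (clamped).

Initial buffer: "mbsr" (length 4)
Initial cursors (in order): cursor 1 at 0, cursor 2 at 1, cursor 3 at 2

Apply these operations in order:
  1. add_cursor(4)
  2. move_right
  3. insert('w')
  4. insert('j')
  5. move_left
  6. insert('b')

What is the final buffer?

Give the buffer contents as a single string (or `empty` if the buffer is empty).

After op 1 (add_cursor(4)): buffer="mbsr" (len 4), cursors c1@0 c2@1 c3@2 c4@4, authorship ....
After op 2 (move_right): buffer="mbsr" (len 4), cursors c1@1 c2@2 c3@3 c4@4, authorship ....
After op 3 (insert('w')): buffer="mwbwswrw" (len 8), cursors c1@2 c2@4 c3@6 c4@8, authorship .1.2.3.4
After op 4 (insert('j')): buffer="mwjbwjswjrwj" (len 12), cursors c1@3 c2@6 c3@9 c4@12, authorship .11.22.33.44
After op 5 (move_left): buffer="mwjbwjswjrwj" (len 12), cursors c1@2 c2@5 c3@8 c4@11, authorship .11.22.33.44
After op 6 (insert('b')): buffer="mwbjbwbjswbjrwbj" (len 16), cursors c1@3 c2@7 c3@11 c4@15, authorship .111.222.333.444

Answer: mwbjbwbjswbjrwbj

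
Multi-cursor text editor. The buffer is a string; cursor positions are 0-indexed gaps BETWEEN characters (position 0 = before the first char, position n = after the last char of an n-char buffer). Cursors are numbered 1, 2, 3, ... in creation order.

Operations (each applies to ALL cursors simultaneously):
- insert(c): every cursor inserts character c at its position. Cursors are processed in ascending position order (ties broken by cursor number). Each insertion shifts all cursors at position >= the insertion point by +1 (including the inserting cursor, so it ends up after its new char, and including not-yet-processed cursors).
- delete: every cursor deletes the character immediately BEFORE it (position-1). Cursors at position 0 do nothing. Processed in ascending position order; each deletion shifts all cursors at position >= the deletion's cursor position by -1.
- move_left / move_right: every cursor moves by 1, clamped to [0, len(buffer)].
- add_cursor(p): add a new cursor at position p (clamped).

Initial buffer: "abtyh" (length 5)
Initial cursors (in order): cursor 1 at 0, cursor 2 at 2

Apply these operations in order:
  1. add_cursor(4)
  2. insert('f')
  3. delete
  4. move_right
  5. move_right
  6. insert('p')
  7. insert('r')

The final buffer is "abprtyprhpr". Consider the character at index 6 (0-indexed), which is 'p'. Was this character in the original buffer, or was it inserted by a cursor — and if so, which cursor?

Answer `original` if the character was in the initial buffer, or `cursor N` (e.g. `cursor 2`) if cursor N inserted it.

After op 1 (add_cursor(4)): buffer="abtyh" (len 5), cursors c1@0 c2@2 c3@4, authorship .....
After op 2 (insert('f')): buffer="fabftyfh" (len 8), cursors c1@1 c2@4 c3@7, authorship 1..2..3.
After op 3 (delete): buffer="abtyh" (len 5), cursors c1@0 c2@2 c3@4, authorship .....
After op 4 (move_right): buffer="abtyh" (len 5), cursors c1@1 c2@3 c3@5, authorship .....
After op 5 (move_right): buffer="abtyh" (len 5), cursors c1@2 c2@4 c3@5, authorship .....
After op 6 (insert('p')): buffer="abptyphp" (len 8), cursors c1@3 c2@6 c3@8, authorship ..1..2.3
After op 7 (insert('r')): buffer="abprtyprhpr" (len 11), cursors c1@4 c2@8 c3@11, authorship ..11..22.33
Authorship (.=original, N=cursor N): . . 1 1 . . 2 2 . 3 3
Index 6: author = 2

Answer: cursor 2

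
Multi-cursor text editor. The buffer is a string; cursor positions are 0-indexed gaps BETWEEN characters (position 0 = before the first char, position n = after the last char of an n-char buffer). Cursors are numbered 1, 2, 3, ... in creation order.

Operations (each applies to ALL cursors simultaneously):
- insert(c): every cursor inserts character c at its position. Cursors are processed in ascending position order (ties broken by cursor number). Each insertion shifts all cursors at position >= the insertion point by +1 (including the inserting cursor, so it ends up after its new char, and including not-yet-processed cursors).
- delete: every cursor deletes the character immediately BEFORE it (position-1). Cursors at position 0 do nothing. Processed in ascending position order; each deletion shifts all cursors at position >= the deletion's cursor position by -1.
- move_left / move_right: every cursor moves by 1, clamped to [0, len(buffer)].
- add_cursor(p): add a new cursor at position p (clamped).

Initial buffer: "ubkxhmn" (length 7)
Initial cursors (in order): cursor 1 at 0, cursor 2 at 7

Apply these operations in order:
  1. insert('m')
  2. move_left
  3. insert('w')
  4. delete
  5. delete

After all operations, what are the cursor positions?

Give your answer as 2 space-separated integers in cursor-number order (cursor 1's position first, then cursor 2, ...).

After op 1 (insert('m')): buffer="mubkxhmnm" (len 9), cursors c1@1 c2@9, authorship 1.......2
After op 2 (move_left): buffer="mubkxhmnm" (len 9), cursors c1@0 c2@8, authorship 1.......2
After op 3 (insert('w')): buffer="wmubkxhmnwm" (len 11), cursors c1@1 c2@10, authorship 11.......22
After op 4 (delete): buffer="mubkxhmnm" (len 9), cursors c1@0 c2@8, authorship 1.......2
After op 5 (delete): buffer="mubkxhmm" (len 8), cursors c1@0 c2@7, authorship 1......2

Answer: 0 7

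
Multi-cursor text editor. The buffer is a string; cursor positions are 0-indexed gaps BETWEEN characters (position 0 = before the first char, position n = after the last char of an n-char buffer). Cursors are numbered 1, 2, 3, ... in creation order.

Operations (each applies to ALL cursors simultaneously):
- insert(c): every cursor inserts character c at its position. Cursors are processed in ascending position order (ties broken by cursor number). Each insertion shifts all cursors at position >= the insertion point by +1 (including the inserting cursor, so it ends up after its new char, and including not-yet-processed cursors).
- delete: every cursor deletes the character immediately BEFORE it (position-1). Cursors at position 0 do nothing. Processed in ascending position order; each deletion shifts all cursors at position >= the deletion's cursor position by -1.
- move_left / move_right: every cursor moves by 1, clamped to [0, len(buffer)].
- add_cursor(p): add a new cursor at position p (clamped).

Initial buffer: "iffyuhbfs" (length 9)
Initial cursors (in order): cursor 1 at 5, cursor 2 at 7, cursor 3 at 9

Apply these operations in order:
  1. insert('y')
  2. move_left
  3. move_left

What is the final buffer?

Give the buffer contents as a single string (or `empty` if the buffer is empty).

After op 1 (insert('y')): buffer="iffyuyhbyfsy" (len 12), cursors c1@6 c2@9 c3@12, authorship .....1..2..3
After op 2 (move_left): buffer="iffyuyhbyfsy" (len 12), cursors c1@5 c2@8 c3@11, authorship .....1..2..3
After op 3 (move_left): buffer="iffyuyhbyfsy" (len 12), cursors c1@4 c2@7 c3@10, authorship .....1..2..3

Answer: iffyuyhbyfsy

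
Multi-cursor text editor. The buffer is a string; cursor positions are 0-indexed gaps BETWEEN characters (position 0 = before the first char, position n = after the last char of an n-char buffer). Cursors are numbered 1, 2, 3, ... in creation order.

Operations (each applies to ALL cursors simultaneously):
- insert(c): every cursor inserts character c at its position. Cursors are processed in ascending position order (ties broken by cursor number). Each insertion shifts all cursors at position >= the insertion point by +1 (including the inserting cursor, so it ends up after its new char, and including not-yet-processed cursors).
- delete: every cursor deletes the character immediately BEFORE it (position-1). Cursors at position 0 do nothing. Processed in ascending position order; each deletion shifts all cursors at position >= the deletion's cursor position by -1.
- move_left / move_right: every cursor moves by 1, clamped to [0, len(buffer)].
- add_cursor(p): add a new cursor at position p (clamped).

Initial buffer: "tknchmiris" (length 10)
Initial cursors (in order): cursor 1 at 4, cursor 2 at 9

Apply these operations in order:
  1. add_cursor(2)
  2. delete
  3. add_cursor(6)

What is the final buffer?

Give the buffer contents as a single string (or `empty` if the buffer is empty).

After op 1 (add_cursor(2)): buffer="tknchmiris" (len 10), cursors c3@2 c1@4 c2@9, authorship ..........
After op 2 (delete): buffer="tnhmirs" (len 7), cursors c3@1 c1@2 c2@6, authorship .......
After op 3 (add_cursor(6)): buffer="tnhmirs" (len 7), cursors c3@1 c1@2 c2@6 c4@6, authorship .......

Answer: tnhmirs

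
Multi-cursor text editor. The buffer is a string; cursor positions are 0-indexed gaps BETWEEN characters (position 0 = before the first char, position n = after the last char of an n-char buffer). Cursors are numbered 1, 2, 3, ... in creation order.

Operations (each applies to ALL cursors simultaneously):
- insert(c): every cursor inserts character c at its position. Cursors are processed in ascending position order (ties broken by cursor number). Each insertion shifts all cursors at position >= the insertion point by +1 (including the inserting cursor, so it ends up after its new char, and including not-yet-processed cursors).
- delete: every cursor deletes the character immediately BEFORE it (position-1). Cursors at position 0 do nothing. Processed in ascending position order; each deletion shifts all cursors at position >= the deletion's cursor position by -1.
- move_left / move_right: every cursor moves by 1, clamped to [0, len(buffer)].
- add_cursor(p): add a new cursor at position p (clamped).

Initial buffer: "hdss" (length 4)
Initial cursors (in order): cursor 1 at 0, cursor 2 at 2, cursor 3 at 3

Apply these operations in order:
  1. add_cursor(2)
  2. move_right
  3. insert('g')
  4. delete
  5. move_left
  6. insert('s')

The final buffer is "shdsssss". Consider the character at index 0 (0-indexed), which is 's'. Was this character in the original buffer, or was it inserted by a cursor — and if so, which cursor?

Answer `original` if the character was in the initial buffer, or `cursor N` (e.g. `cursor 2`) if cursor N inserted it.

After op 1 (add_cursor(2)): buffer="hdss" (len 4), cursors c1@0 c2@2 c4@2 c3@3, authorship ....
After op 2 (move_right): buffer="hdss" (len 4), cursors c1@1 c2@3 c4@3 c3@4, authorship ....
After op 3 (insert('g')): buffer="hgdsggsg" (len 8), cursors c1@2 c2@6 c4@6 c3@8, authorship .1..24.3
After op 4 (delete): buffer="hdss" (len 4), cursors c1@1 c2@3 c4@3 c3@4, authorship ....
After op 5 (move_left): buffer="hdss" (len 4), cursors c1@0 c2@2 c4@2 c3@3, authorship ....
After op 6 (insert('s')): buffer="shdsssss" (len 8), cursors c1@1 c2@5 c4@5 c3@7, authorship 1..24.3.
Authorship (.=original, N=cursor N): 1 . . 2 4 . 3 .
Index 0: author = 1

Answer: cursor 1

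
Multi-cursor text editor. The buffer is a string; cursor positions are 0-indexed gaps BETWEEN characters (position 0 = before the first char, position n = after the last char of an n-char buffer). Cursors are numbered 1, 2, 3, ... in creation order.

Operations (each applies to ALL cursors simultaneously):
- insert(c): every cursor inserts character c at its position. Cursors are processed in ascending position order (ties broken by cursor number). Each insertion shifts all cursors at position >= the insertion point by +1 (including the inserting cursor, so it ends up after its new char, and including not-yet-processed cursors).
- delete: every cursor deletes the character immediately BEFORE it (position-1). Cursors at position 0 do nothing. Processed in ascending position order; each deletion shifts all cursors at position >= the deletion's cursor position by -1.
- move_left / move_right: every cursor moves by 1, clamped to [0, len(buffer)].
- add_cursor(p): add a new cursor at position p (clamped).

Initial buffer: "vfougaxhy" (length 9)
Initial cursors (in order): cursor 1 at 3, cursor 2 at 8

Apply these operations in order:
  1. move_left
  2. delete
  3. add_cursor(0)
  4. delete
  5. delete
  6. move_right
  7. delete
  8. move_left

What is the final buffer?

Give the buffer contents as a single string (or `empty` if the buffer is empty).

After op 1 (move_left): buffer="vfougaxhy" (len 9), cursors c1@2 c2@7, authorship .........
After op 2 (delete): buffer="vougahy" (len 7), cursors c1@1 c2@5, authorship .......
After op 3 (add_cursor(0)): buffer="vougahy" (len 7), cursors c3@0 c1@1 c2@5, authorship .......
After op 4 (delete): buffer="oughy" (len 5), cursors c1@0 c3@0 c2@3, authorship .....
After op 5 (delete): buffer="ouhy" (len 4), cursors c1@0 c3@0 c2@2, authorship ....
After op 6 (move_right): buffer="ouhy" (len 4), cursors c1@1 c3@1 c2@3, authorship ....
After op 7 (delete): buffer="uy" (len 2), cursors c1@0 c3@0 c2@1, authorship ..
After op 8 (move_left): buffer="uy" (len 2), cursors c1@0 c2@0 c3@0, authorship ..

Answer: uy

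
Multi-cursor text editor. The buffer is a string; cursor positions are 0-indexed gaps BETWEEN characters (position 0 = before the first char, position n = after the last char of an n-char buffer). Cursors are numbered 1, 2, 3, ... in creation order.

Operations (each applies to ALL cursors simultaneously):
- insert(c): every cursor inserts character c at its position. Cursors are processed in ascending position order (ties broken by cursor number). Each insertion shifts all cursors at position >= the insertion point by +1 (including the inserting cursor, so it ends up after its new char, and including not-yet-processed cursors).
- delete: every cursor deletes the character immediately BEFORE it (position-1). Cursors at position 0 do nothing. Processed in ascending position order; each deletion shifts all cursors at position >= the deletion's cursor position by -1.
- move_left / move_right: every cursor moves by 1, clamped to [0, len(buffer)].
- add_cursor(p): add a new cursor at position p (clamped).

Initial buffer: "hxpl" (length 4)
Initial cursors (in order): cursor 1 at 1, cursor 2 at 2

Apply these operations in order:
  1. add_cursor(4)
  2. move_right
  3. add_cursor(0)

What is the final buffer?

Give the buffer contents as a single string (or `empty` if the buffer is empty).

After op 1 (add_cursor(4)): buffer="hxpl" (len 4), cursors c1@1 c2@2 c3@4, authorship ....
After op 2 (move_right): buffer="hxpl" (len 4), cursors c1@2 c2@3 c3@4, authorship ....
After op 3 (add_cursor(0)): buffer="hxpl" (len 4), cursors c4@0 c1@2 c2@3 c3@4, authorship ....

Answer: hxpl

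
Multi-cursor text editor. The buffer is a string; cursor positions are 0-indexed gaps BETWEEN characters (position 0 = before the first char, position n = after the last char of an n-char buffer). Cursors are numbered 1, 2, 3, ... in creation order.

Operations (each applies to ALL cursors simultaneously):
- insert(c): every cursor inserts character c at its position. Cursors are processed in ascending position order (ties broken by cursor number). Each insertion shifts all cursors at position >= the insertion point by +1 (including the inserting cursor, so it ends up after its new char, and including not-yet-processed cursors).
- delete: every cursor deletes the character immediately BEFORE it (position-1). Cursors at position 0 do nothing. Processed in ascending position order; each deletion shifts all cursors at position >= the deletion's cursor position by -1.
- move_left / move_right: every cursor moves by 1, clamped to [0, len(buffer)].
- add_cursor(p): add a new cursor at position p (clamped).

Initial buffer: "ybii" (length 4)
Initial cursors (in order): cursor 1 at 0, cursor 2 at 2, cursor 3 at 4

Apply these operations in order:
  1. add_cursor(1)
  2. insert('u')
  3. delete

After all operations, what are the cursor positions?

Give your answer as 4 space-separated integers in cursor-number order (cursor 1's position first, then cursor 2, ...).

After op 1 (add_cursor(1)): buffer="ybii" (len 4), cursors c1@0 c4@1 c2@2 c3@4, authorship ....
After op 2 (insert('u')): buffer="uyubuiiu" (len 8), cursors c1@1 c4@3 c2@5 c3@8, authorship 1.4.2..3
After op 3 (delete): buffer="ybii" (len 4), cursors c1@0 c4@1 c2@2 c3@4, authorship ....

Answer: 0 2 4 1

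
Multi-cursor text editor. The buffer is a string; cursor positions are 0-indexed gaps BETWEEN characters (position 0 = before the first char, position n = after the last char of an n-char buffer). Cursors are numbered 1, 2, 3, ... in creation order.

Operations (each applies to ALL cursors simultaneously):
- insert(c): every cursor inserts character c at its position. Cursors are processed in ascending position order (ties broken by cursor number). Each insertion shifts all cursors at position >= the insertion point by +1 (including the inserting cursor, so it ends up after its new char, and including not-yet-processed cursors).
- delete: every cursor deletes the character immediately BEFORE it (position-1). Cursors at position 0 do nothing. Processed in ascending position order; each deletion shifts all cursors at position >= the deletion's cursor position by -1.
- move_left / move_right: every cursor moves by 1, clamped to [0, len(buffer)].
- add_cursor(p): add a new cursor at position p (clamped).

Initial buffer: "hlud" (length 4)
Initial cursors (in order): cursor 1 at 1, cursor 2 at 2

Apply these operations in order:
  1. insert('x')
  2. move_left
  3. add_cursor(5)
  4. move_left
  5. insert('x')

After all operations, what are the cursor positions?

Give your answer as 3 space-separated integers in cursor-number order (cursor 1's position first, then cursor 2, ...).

After op 1 (insert('x')): buffer="hxlxud" (len 6), cursors c1@2 c2@4, authorship .1.2..
After op 2 (move_left): buffer="hxlxud" (len 6), cursors c1@1 c2@3, authorship .1.2..
After op 3 (add_cursor(5)): buffer="hxlxud" (len 6), cursors c1@1 c2@3 c3@5, authorship .1.2..
After op 4 (move_left): buffer="hxlxud" (len 6), cursors c1@0 c2@2 c3@4, authorship .1.2..
After op 5 (insert('x')): buffer="xhxxlxxud" (len 9), cursors c1@1 c2@4 c3@7, authorship 1.12.23..

Answer: 1 4 7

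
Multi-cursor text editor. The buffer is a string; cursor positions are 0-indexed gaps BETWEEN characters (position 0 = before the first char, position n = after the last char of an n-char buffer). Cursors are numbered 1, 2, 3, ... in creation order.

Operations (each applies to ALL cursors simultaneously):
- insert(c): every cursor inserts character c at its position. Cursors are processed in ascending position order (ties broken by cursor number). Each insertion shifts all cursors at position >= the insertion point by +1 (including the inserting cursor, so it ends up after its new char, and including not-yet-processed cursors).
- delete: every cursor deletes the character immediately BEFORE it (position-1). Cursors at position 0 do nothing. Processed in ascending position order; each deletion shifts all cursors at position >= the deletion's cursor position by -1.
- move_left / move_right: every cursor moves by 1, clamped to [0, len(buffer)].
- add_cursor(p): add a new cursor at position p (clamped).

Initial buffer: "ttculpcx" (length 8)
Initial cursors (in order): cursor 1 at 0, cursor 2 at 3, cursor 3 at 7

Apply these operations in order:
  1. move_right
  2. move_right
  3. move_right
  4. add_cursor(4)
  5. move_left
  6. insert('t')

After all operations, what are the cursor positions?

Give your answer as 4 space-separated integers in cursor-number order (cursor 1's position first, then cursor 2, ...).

After op 1 (move_right): buffer="ttculpcx" (len 8), cursors c1@1 c2@4 c3@8, authorship ........
After op 2 (move_right): buffer="ttculpcx" (len 8), cursors c1@2 c2@5 c3@8, authorship ........
After op 3 (move_right): buffer="ttculpcx" (len 8), cursors c1@3 c2@6 c3@8, authorship ........
After op 4 (add_cursor(4)): buffer="ttculpcx" (len 8), cursors c1@3 c4@4 c2@6 c3@8, authorship ........
After op 5 (move_left): buffer="ttculpcx" (len 8), cursors c1@2 c4@3 c2@5 c3@7, authorship ........
After op 6 (insert('t')): buffer="tttctultpctx" (len 12), cursors c1@3 c4@5 c2@8 c3@11, authorship ..1.4..2..3.

Answer: 3 8 11 5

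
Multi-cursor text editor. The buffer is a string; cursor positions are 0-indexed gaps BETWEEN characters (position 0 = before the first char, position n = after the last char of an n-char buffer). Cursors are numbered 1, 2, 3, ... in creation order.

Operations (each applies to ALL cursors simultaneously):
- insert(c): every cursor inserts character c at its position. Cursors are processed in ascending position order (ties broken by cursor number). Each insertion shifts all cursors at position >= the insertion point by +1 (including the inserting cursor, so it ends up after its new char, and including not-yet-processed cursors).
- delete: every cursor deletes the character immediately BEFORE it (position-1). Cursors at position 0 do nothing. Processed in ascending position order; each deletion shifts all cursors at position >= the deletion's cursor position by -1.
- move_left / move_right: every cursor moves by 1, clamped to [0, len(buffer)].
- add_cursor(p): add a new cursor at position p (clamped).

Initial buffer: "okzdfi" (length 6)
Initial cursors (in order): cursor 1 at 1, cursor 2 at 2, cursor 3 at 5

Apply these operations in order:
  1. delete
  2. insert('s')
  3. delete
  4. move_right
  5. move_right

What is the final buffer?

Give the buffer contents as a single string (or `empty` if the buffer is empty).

After op 1 (delete): buffer="zdi" (len 3), cursors c1@0 c2@0 c3@2, authorship ...
After op 2 (insert('s')): buffer="sszdsi" (len 6), cursors c1@2 c2@2 c3@5, authorship 12..3.
After op 3 (delete): buffer="zdi" (len 3), cursors c1@0 c2@0 c3@2, authorship ...
After op 4 (move_right): buffer="zdi" (len 3), cursors c1@1 c2@1 c3@3, authorship ...
After op 5 (move_right): buffer="zdi" (len 3), cursors c1@2 c2@2 c3@3, authorship ...

Answer: zdi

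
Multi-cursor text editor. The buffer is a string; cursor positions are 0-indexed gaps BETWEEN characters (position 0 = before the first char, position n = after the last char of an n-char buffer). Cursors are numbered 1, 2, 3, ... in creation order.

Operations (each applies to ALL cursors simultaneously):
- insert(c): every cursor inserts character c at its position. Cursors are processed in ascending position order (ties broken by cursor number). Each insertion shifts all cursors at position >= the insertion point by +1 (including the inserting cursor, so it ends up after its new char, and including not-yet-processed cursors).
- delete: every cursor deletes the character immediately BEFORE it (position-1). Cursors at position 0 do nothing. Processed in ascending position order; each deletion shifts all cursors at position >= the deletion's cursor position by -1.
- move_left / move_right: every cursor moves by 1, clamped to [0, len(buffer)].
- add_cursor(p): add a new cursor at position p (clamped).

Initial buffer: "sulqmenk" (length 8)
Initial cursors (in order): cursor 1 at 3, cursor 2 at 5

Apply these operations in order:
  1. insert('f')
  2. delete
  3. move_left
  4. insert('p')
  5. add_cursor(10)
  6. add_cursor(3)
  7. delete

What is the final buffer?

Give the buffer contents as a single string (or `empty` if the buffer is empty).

After op 1 (insert('f')): buffer="sulfqmfenk" (len 10), cursors c1@4 c2@7, authorship ...1..2...
After op 2 (delete): buffer="sulqmenk" (len 8), cursors c1@3 c2@5, authorship ........
After op 3 (move_left): buffer="sulqmenk" (len 8), cursors c1@2 c2@4, authorship ........
After op 4 (insert('p')): buffer="suplqpmenk" (len 10), cursors c1@3 c2@6, authorship ..1..2....
After op 5 (add_cursor(10)): buffer="suplqpmenk" (len 10), cursors c1@3 c2@6 c3@10, authorship ..1..2....
After op 6 (add_cursor(3)): buffer="suplqpmenk" (len 10), cursors c1@3 c4@3 c2@6 c3@10, authorship ..1..2....
After op 7 (delete): buffer="slqmen" (len 6), cursors c1@1 c4@1 c2@3 c3@6, authorship ......

Answer: slqmen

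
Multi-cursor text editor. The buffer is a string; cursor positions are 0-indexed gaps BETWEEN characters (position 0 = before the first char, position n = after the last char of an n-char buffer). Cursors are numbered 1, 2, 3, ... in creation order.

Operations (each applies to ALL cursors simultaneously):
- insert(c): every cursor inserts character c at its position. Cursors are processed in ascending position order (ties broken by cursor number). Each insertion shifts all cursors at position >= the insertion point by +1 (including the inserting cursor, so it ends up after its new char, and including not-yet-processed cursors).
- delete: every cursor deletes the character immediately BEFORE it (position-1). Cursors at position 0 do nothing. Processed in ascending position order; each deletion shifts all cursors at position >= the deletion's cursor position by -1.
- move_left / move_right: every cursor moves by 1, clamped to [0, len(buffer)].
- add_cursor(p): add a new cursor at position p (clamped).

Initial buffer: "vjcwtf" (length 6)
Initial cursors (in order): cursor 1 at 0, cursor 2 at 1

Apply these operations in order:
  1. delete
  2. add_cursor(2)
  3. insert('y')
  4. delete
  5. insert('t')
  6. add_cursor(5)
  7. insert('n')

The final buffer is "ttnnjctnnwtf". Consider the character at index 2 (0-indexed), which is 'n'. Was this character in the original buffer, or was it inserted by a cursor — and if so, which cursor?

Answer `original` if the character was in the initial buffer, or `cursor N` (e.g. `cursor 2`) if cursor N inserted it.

Answer: cursor 1

Derivation:
After op 1 (delete): buffer="jcwtf" (len 5), cursors c1@0 c2@0, authorship .....
After op 2 (add_cursor(2)): buffer="jcwtf" (len 5), cursors c1@0 c2@0 c3@2, authorship .....
After op 3 (insert('y')): buffer="yyjcywtf" (len 8), cursors c1@2 c2@2 c3@5, authorship 12..3...
After op 4 (delete): buffer="jcwtf" (len 5), cursors c1@0 c2@0 c3@2, authorship .....
After op 5 (insert('t')): buffer="ttjctwtf" (len 8), cursors c1@2 c2@2 c3@5, authorship 12..3...
After op 6 (add_cursor(5)): buffer="ttjctwtf" (len 8), cursors c1@2 c2@2 c3@5 c4@5, authorship 12..3...
After op 7 (insert('n')): buffer="ttnnjctnnwtf" (len 12), cursors c1@4 c2@4 c3@9 c4@9, authorship 1212..334...
Authorship (.=original, N=cursor N): 1 2 1 2 . . 3 3 4 . . .
Index 2: author = 1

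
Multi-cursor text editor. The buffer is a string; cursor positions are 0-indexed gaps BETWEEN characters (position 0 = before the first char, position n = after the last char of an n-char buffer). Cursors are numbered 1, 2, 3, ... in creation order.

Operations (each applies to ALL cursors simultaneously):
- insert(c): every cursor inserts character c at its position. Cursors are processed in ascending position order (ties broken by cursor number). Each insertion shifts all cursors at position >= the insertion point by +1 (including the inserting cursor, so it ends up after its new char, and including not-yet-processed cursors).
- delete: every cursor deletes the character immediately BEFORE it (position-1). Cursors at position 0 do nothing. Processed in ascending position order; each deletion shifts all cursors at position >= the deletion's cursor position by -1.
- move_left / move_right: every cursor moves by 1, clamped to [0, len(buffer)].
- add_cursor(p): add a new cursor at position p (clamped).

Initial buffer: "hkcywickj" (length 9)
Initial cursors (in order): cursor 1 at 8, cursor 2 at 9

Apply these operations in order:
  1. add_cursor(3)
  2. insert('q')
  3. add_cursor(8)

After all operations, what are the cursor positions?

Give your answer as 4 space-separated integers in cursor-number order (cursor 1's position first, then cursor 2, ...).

After op 1 (add_cursor(3)): buffer="hkcywickj" (len 9), cursors c3@3 c1@8 c2@9, authorship .........
After op 2 (insert('q')): buffer="hkcqywickqjq" (len 12), cursors c3@4 c1@10 c2@12, authorship ...3.....1.2
After op 3 (add_cursor(8)): buffer="hkcqywickqjq" (len 12), cursors c3@4 c4@8 c1@10 c2@12, authorship ...3.....1.2

Answer: 10 12 4 8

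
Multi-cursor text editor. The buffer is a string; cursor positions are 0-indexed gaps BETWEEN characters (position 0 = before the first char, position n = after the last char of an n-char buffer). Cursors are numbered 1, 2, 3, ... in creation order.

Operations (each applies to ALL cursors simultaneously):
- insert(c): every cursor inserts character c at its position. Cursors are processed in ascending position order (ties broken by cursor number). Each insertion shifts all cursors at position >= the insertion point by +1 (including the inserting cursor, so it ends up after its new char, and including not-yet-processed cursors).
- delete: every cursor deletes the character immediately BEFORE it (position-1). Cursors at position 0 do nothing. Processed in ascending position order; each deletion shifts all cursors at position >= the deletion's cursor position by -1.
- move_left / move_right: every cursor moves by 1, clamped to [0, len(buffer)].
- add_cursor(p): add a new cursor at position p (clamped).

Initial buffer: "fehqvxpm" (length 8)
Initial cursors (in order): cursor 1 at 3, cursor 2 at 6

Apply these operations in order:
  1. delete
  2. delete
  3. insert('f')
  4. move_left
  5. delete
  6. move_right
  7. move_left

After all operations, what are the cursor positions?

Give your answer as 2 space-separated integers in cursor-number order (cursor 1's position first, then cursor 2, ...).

Answer: 0 1

Derivation:
After op 1 (delete): buffer="feqvpm" (len 6), cursors c1@2 c2@4, authorship ......
After op 2 (delete): buffer="fqpm" (len 4), cursors c1@1 c2@2, authorship ....
After op 3 (insert('f')): buffer="ffqfpm" (len 6), cursors c1@2 c2@4, authorship .1.2..
After op 4 (move_left): buffer="ffqfpm" (len 6), cursors c1@1 c2@3, authorship .1.2..
After op 5 (delete): buffer="ffpm" (len 4), cursors c1@0 c2@1, authorship 12..
After op 6 (move_right): buffer="ffpm" (len 4), cursors c1@1 c2@2, authorship 12..
After op 7 (move_left): buffer="ffpm" (len 4), cursors c1@0 c2@1, authorship 12..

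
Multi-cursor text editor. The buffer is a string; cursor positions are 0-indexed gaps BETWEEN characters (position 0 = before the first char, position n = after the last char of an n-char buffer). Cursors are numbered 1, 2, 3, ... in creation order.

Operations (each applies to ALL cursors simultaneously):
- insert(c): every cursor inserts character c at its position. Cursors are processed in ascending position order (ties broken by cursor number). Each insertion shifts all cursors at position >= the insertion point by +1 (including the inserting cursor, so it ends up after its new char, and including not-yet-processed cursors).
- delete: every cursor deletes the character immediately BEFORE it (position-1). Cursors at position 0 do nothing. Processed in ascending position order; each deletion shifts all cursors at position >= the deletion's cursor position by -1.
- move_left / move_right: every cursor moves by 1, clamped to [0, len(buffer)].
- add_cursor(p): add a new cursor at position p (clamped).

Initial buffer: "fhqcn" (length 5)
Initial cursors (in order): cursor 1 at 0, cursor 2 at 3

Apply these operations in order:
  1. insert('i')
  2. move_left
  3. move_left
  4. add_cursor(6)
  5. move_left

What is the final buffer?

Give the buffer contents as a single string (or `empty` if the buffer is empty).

After op 1 (insert('i')): buffer="ifhqicn" (len 7), cursors c1@1 c2@5, authorship 1...2..
After op 2 (move_left): buffer="ifhqicn" (len 7), cursors c1@0 c2@4, authorship 1...2..
After op 3 (move_left): buffer="ifhqicn" (len 7), cursors c1@0 c2@3, authorship 1...2..
After op 4 (add_cursor(6)): buffer="ifhqicn" (len 7), cursors c1@0 c2@3 c3@6, authorship 1...2..
After op 5 (move_left): buffer="ifhqicn" (len 7), cursors c1@0 c2@2 c3@5, authorship 1...2..

Answer: ifhqicn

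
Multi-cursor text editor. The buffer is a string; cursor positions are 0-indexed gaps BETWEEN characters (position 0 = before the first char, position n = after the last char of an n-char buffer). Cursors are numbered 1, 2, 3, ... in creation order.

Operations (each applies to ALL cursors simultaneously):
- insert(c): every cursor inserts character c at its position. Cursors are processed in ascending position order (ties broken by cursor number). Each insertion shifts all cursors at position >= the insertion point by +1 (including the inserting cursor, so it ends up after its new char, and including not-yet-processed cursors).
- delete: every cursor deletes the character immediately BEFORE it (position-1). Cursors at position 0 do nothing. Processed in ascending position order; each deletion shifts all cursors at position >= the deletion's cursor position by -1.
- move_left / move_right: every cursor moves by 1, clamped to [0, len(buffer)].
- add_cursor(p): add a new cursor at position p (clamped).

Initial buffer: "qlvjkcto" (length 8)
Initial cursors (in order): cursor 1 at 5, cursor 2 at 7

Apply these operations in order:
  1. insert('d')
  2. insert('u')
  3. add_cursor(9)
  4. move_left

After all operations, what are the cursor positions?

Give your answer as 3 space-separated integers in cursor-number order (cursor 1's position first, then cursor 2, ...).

After op 1 (insert('d')): buffer="qlvjkdctdo" (len 10), cursors c1@6 c2@9, authorship .....1..2.
After op 2 (insert('u')): buffer="qlvjkductduo" (len 12), cursors c1@7 c2@11, authorship .....11..22.
After op 3 (add_cursor(9)): buffer="qlvjkductduo" (len 12), cursors c1@7 c3@9 c2@11, authorship .....11..22.
After op 4 (move_left): buffer="qlvjkductduo" (len 12), cursors c1@6 c3@8 c2@10, authorship .....11..22.

Answer: 6 10 8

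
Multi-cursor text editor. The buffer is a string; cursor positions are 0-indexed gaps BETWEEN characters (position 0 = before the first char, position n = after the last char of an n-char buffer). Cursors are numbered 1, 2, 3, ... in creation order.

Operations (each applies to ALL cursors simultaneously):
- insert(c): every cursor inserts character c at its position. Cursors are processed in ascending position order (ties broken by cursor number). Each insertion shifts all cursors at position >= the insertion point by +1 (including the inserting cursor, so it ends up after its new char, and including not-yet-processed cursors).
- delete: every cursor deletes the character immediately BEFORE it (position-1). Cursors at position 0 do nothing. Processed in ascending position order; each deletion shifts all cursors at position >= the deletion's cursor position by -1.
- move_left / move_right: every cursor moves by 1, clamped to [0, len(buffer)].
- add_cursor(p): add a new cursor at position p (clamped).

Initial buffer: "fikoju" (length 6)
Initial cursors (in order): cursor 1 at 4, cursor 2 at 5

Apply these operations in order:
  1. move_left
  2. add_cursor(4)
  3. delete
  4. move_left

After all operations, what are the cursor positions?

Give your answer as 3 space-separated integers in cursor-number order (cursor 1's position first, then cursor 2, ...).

Answer: 0 0 0

Derivation:
After op 1 (move_left): buffer="fikoju" (len 6), cursors c1@3 c2@4, authorship ......
After op 2 (add_cursor(4)): buffer="fikoju" (len 6), cursors c1@3 c2@4 c3@4, authorship ......
After op 3 (delete): buffer="fju" (len 3), cursors c1@1 c2@1 c3@1, authorship ...
After op 4 (move_left): buffer="fju" (len 3), cursors c1@0 c2@0 c3@0, authorship ...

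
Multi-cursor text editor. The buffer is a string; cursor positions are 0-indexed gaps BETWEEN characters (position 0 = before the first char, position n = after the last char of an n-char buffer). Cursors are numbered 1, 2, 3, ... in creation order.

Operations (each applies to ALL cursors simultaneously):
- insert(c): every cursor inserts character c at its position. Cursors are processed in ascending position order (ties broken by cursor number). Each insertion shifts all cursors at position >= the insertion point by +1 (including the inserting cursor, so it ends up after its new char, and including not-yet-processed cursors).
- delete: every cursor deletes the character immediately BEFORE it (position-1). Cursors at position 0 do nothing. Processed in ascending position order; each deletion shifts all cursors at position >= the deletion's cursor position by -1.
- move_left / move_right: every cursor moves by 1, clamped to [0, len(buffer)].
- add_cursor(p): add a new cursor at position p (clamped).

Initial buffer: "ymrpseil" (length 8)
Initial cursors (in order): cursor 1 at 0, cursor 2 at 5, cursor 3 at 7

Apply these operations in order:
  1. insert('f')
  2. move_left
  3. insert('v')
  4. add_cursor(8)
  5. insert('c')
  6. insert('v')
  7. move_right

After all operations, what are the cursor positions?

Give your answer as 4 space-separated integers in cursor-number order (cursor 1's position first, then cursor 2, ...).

Answer: 4 15 21 15

Derivation:
After op 1 (insert('f')): buffer="fymrpsfeifl" (len 11), cursors c1@1 c2@7 c3@10, authorship 1.....2..3.
After op 2 (move_left): buffer="fymrpsfeifl" (len 11), cursors c1@0 c2@6 c3@9, authorship 1.....2..3.
After op 3 (insert('v')): buffer="vfymrpsvfeivfl" (len 14), cursors c1@1 c2@8 c3@12, authorship 11.....22..33.
After op 4 (add_cursor(8)): buffer="vfymrpsvfeivfl" (len 14), cursors c1@1 c2@8 c4@8 c3@12, authorship 11.....22..33.
After op 5 (insert('c')): buffer="vcfymrpsvccfeivcfl" (len 18), cursors c1@2 c2@11 c4@11 c3@16, authorship 111.....2242..333.
After op 6 (insert('v')): buffer="vcvfymrpsvccvvfeivcvfl" (len 22), cursors c1@3 c2@14 c4@14 c3@20, authorship 1111.....224242..3333.
After op 7 (move_right): buffer="vcvfymrpsvccvvfeivcvfl" (len 22), cursors c1@4 c2@15 c4@15 c3@21, authorship 1111.....224242..3333.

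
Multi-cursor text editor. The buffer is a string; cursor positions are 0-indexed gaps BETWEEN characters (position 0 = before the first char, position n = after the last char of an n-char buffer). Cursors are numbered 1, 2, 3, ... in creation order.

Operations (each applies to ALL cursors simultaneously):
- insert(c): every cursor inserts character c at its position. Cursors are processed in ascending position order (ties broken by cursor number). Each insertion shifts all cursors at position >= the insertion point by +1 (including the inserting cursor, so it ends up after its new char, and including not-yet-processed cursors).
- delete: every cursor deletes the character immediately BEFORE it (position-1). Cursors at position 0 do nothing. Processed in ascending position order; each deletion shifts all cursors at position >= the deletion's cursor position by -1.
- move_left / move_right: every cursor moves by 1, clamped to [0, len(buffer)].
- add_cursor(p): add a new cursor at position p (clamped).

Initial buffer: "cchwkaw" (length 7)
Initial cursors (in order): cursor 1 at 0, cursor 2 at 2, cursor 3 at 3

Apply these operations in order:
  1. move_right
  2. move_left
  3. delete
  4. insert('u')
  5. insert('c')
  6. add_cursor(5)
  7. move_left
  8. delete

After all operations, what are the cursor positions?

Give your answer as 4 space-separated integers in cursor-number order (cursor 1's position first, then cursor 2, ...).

After op 1 (move_right): buffer="cchwkaw" (len 7), cursors c1@1 c2@3 c3@4, authorship .......
After op 2 (move_left): buffer="cchwkaw" (len 7), cursors c1@0 c2@2 c3@3, authorship .......
After op 3 (delete): buffer="cwkaw" (len 5), cursors c1@0 c2@1 c3@1, authorship .....
After op 4 (insert('u')): buffer="ucuuwkaw" (len 8), cursors c1@1 c2@4 c3@4, authorship 1.23....
After op 5 (insert('c')): buffer="uccuuccwkaw" (len 11), cursors c1@2 c2@7 c3@7, authorship 11.2323....
After op 6 (add_cursor(5)): buffer="uccuuccwkaw" (len 11), cursors c1@2 c4@5 c2@7 c3@7, authorship 11.2323....
After op 7 (move_left): buffer="uccuuccwkaw" (len 11), cursors c1@1 c4@4 c2@6 c3@6, authorship 11.2323....
After op 8 (delete): buffer="cccwkaw" (len 7), cursors c1@0 c2@2 c3@2 c4@2, authorship 1.3....

Answer: 0 2 2 2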